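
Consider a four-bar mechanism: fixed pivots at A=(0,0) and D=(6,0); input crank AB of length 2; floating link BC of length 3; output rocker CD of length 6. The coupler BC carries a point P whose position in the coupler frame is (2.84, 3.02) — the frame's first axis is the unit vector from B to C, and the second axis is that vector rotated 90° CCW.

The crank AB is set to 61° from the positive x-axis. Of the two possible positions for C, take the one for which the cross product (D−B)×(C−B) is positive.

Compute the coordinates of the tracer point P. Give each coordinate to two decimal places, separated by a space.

-0.79 5.50

A=(0,0), D=(6.00,0)
B = A + 2.00·(cos61°, sin61°) = (0.9696, 1.7492)
|BD| = 5.3258
circle(B,3.00) ∩ circle(D,6.00): a=0.1281, h=2.9973
  candidates: C₊=(2.0751,4.5381) cross=15.963; C₋=(0.1062,-1.1238) cross=-15.963
  mode + wants cross > 0 → take C=(2.0751,4.5381) (cross=15.963)
ex = (C−B)/|BC| = (0.3685,0.9296); ey = (-0.9296,0.3685)
P = B + 2.84·ex + 3.02·ey = (-0.7914,5.5022)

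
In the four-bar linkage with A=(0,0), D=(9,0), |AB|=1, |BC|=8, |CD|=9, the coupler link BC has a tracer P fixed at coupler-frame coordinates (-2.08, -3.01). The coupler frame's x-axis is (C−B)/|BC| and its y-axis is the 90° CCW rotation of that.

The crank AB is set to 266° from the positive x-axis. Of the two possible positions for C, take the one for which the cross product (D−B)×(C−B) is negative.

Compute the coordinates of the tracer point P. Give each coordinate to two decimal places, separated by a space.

-3.73 -0.91

A=(0,0), D=(9.00,0)
B = A + 1.00·(cos266°, sin266°) = (-0.0698, -0.9976)
|BD| = 9.1245
circle(B,8.00) ∩ circle(D,9.00): a=3.6307, h=7.1287
  candidates: C₊=(2.7598,6.4853) cross=65.045; C₋=(4.3185,-7.6866) cross=-65.045
  mode - wants cross < 0 → take C=(4.3185,-7.6866) (cross=-65.045)
ex = (C−B)/|BC| = (0.5485,-0.8361); ey = (0.8361,0.5485)
P = B + -2.08·ex + -3.01·ey = (-3.7275,-0.9095)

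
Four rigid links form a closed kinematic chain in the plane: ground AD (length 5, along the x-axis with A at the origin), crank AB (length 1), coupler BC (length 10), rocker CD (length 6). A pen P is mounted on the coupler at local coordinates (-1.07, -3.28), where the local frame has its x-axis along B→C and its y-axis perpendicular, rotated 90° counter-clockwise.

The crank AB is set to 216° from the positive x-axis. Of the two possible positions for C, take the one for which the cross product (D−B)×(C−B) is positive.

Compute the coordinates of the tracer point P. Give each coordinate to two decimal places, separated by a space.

0.40 -3.82

A=(0,0), D=(5.00,0)
B = A + 1.00·(cos216°, sin216°) = (-0.8090, -0.5878)
|BD| = 5.8387
circle(B,10.00) ∩ circle(D,6.00): a=8.4000, h=5.4258
  candidates: C₊=(7.0021,5.6561) cross=31.680; C₋=(8.0946,-5.1404) cross=-31.680
  mode + wants cross > 0 → take C=(7.0021,5.6561) (cross=31.680)
ex = (C−B)/|BC| = (0.7811,0.6244); ey = (-0.6244,0.7811)
P = B + -1.07·ex + -3.28·ey = (0.4032,-3.8179)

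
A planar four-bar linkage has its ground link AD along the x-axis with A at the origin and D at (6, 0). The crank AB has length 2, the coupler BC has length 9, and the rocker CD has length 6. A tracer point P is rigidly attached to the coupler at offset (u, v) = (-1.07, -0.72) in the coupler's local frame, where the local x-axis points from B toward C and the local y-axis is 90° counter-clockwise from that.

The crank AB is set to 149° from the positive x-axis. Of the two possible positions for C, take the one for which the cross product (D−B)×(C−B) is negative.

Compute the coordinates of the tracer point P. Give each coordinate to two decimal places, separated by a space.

A=(0,0), D=(6.00,0)
B = A + 2.00·(cos149°, sin149°) = (-1.7143, 1.0301)
|BD| = 7.7828
circle(B,9.00) ∩ circle(D,6.00): a=6.7824, h=5.9160
  candidates: C₊=(5.7914,5.9964) cross=46.043; C₋=(4.2254,-5.7316) cross=-46.043
  mode - wants cross < 0 → take C=(4.2254,-5.7316) (cross=-46.043)
ex = (C−B)/|BC| = (0.6600,-0.7513); ey = (0.7513,0.6600)
P = B + -1.07·ex + -0.72·ey = (-2.9614,1.3588)

-2.96 1.36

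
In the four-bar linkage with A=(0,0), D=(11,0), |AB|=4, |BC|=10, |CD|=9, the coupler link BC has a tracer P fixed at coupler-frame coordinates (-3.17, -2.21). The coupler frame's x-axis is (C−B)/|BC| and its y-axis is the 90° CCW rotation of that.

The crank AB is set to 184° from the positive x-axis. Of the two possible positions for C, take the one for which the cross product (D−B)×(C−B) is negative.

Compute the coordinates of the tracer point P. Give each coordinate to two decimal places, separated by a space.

-7.85 -0.30

A=(0,0), D=(11.00,0)
B = A + 4.00·(cos184°, sin184°) = (-3.9903, -0.2790)
|BD| = 14.9929
circle(B,10.00) ∩ circle(D,9.00): a=8.1301, h=5.8226
  candidates: C₊=(4.0300,5.6938) cross=87.297; C₋=(4.2468,-5.9493) cross=-87.297
  mode - wants cross < 0 → take C=(4.2468,-5.9493) (cross=-87.297)
ex = (C−B)/|BC| = (0.8237,-0.5670); ey = (0.5670,0.8237)
P = B + -3.17·ex + -2.21·ey = (-7.8545,-0.3019)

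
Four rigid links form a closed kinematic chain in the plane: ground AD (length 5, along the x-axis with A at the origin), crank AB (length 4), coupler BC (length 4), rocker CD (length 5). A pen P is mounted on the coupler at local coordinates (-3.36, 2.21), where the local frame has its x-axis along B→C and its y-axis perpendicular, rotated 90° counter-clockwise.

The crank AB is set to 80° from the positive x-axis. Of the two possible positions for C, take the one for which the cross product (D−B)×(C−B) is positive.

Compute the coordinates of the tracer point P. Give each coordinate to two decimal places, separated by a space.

-3.12 5.20

A=(0,0), D=(5.00,0)
B = A + 4.00·(cos80°, sin80°) = (0.6946, 3.9392)
|BD| = 5.8356
circle(B,4.00) ∩ circle(D,5.00): a=2.1467, h=3.3752
  candidates: C₊=(4.5567,4.9803) cross=19.696; C₋=(0.0000,0.0000) cross=-19.696
  mode + wants cross > 0 → take C=(4.5567,4.9803) (cross=19.696)
ex = (C−B)/|BC| = (0.9655,0.2603); ey = (-0.2603,0.9655)
P = B + -3.36·ex + 2.21·ey = (-3.1248,5.1986)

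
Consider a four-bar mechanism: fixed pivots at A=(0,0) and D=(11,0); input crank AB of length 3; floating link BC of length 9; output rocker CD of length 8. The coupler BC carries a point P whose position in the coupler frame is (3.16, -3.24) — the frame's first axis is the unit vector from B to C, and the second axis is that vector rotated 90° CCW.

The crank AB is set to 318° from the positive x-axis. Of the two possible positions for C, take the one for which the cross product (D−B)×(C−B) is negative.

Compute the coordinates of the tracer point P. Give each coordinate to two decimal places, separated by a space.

2.58 -6.52

A=(0,0), D=(11.00,0)
B = A + 3.00·(cos318°, sin318°) = (2.2294, -2.0074)
|BD| = 8.9974
circle(B,9.00) ∩ circle(D,8.00): a=5.4434, h=7.1672
  candidates: C₊=(5.9365,6.1937) cross=64.486; C₋=(9.1347,-7.7795) cross=-64.486
  mode - wants cross < 0 → take C=(9.1347,-7.7795) (cross=-64.486)
ex = (C−B)/|BC| = (0.7673,-0.6413); ey = (0.6413,0.7673)
P = B + 3.16·ex + -3.24·ey = (2.5760,-6.5199)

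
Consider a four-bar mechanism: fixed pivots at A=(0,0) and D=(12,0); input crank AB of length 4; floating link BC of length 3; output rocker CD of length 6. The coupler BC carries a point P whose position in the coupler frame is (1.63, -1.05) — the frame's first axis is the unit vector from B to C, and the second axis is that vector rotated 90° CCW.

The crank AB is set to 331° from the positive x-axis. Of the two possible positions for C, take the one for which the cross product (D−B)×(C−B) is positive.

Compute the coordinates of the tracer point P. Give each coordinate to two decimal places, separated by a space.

A=(0,0), D=(12.00,0)
B = A + 4.00·(cos331°, sin331°) = (3.4985, -1.9392)
|BD| = 8.7199
circle(B,3.00) ∩ circle(D,6.00): a=2.8118, h=1.0459
  candidates: C₊=(6.0072,-0.2942) cross=9.121; C₋=(6.4724,-2.3337) cross=-9.121
  mode + wants cross > 0 → take C=(6.0072,-0.2942) (cross=9.121)
ex = (C−B)/|BC| = (0.8362,0.5484); ey = (-0.5484,0.8362)
P = B + 1.63·ex + -1.05·ey = (5.4373,-1.9235)

5.44 -1.92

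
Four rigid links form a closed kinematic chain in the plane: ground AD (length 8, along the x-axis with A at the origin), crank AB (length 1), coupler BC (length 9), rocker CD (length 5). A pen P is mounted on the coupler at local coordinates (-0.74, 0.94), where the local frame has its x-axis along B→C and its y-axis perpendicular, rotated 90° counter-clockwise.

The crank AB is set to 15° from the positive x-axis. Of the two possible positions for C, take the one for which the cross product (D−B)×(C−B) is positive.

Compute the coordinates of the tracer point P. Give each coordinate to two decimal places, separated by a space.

A=(0,0), D=(8.00,0)
B = A + 1.00·(cos15°, sin15°) = (0.9659, 0.2588)
|BD| = 7.0388
circle(B,9.00) ∩ circle(D,5.00): a=7.4973, h=4.9789
  candidates: C₊=(8.6413,4.9587) cross=35.046; C₋=(8.2751,-4.9924) cross=-35.046
  mode + wants cross > 0 → take C=(8.6413,4.9587) (cross=35.046)
ex = (C−B)/|BC| = (0.8528,0.5222); ey = (-0.5222,0.8528)
P = B + -0.74·ex + 0.94·ey = (-0.1560,0.6740)

-0.16 0.67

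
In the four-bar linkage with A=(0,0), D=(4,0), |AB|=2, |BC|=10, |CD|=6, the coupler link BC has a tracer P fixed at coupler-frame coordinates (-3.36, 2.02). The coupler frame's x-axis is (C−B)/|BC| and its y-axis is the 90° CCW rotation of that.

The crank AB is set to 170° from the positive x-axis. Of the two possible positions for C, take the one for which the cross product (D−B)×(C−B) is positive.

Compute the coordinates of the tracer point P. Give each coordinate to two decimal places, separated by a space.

A=(0,0), D=(4.00,0)
B = A + 2.00·(cos170°, sin170°) = (-1.9696, 0.3473)
|BD| = 5.9797
circle(B,10.00) ∩ circle(D,6.00): a=8.3413, h=5.5157
  candidates: C₊=(6.6779,5.3692) cross=32.982; C₋=(6.0372,-5.6435) cross=-32.982
  mode + wants cross > 0 → take C=(6.6779,5.3692) (cross=32.982)
ex = (C−B)/|BC| = (0.8648,0.5022); ey = (-0.5022,0.8648)
P = B + -3.36·ex + 2.02·ey = (-5.8896,0.4067)

-5.89 0.41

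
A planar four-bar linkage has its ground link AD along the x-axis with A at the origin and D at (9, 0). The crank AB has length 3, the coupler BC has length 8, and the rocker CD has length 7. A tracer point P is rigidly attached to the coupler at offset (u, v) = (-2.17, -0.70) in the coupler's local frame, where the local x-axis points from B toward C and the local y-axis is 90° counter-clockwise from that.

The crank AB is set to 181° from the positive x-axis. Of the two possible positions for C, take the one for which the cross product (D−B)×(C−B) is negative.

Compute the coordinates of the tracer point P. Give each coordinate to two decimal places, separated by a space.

A=(0,0), D=(9.00,0)
B = A + 3.00·(cos181°, sin181°) = (-2.9995, -0.0524)
|BD| = 11.9997
circle(B,8.00) ∩ circle(D,7.00): a=6.6248, h=4.4846
  candidates: C₊=(3.6057,4.4611) cross=53.813; C₋=(3.6448,-4.5080) cross=-53.813
  mode - wants cross < 0 → take C=(3.6448,-4.5080) (cross=-53.813)
ex = (C−B)/|BC| = (0.8305,-0.5570); ey = (0.5570,0.8305)
P = B + -2.17·ex + -0.70·ey = (-5.1917,0.5749)

-5.19 0.57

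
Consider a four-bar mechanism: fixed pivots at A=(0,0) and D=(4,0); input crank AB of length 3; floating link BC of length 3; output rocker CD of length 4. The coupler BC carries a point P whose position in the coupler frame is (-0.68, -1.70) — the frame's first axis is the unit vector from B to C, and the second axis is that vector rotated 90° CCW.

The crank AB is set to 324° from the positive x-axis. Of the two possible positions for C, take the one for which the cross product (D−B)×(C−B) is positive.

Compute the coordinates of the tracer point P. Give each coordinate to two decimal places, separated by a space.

3.98 -0.79

A=(0,0), D=(4.00,0)
B = A + 3.00·(cos324°, sin324°) = (2.4271, -1.7634)
|BD| = 2.3630
circle(B,3.00) ∩ circle(D,4.00): a=-0.2997, h=2.9850
  candidates: C₊=(-0.0000,-0.0000) cross=7.053; C₋=(4.4551,-3.9740) cross=-7.053
  mode + wants cross > 0 → take C=(-0.0000,-0.0000) (cross=7.053)
ex = (C−B)/|BC| = (-0.8090,0.5878); ey = (-0.5878,-0.8090)
P = B + -0.68·ex + -1.70·ey = (3.9764,-0.7877)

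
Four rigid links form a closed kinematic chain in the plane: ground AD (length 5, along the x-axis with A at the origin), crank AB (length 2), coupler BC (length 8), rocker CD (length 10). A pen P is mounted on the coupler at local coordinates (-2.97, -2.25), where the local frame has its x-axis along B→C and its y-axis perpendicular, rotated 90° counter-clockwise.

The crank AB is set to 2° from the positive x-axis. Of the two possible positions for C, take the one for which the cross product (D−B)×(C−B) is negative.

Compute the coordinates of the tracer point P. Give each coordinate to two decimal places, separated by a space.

A=(0,0), D=(5.00,0)
B = A + 2.00·(cos2°, sin2°) = (1.9988, 0.0698)
|BD| = 3.0020
circle(B,8.00) ∩ circle(D,10.00): a=-4.4949, h=6.6178
  candidates: C₊=(-2.3411,6.7903) cross=19.867; C₋=(-2.6488,-6.4417) cross=-19.867
  mode - wants cross < 0 → take C=(-2.6488,-6.4417) (cross=-19.867)
ex = (C−B)/|BC| = (-0.5809,-0.8139); ey = (0.8139,-0.5809)
P = B + -2.97·ex + -2.25·ey = (1.8928,3.7943)

1.89 3.79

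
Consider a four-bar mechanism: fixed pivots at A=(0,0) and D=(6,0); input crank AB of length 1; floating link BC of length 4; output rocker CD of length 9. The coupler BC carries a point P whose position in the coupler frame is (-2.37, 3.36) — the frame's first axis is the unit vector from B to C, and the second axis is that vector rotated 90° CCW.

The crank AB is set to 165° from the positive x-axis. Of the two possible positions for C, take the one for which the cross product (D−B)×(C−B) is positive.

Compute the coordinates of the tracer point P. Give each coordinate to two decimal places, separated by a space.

-3.60 -2.90

A=(0,0), D=(6.00,0)
B = A + 1.00·(cos165°, sin165°) = (-0.9659, 0.2588)
|BD| = 6.9707
circle(B,4.00) ∩ circle(D,9.00): a=-1.1770, h=3.8229
  candidates: C₊=(-2.0002,4.1228) cross=26.649; C₋=(-2.2840,-3.5178) cross=-26.649
  mode + wants cross > 0 → take C=(-2.0002,4.1228) (cross=26.649)
ex = (C−B)/|BC| = (-0.2586,0.9660); ey = (-0.9660,-0.2586)
P = B + -2.37·ex + 3.36·ey = (-3.5989,-2.8993)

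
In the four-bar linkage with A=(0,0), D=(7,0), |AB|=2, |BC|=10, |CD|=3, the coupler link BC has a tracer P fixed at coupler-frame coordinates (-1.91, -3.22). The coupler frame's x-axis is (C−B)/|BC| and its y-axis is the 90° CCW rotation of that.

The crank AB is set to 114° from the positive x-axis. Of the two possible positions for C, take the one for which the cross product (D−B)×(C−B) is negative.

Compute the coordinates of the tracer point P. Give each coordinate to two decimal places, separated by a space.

-4.00 -0.14

A=(0,0), D=(7.00,0)
B = A + 2.00·(cos114°, sin114°) = (-0.8135, 1.8271)
|BD| = 8.0243
circle(B,10.00) ∩ circle(D,3.00): a=9.6824, h=2.5001
  candidates: C₊=(9.1839,2.0569) cross=20.061; C₋=(8.0454,-2.8120) cross=-20.061
  mode - wants cross < 0 → take C=(8.0454,-2.8120) (cross=-20.061)
ex = (C−B)/|BC| = (0.8859,-0.4639); ey = (0.4639,0.8859)
P = B + -1.91·ex + -3.22·ey = (-3.9993,-0.1394)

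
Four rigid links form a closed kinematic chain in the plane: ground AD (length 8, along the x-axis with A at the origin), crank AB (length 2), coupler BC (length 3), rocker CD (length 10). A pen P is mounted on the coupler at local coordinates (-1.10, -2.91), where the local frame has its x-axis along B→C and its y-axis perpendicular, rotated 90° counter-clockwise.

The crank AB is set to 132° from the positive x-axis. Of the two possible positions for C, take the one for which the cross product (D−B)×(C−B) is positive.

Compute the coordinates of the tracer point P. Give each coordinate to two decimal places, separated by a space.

A=(0,0), D=(8.00,0)
B = A + 2.00·(cos132°, sin132°) = (-1.3383, 1.4863)
|BD| = 9.4558
circle(B,3.00) ∩ circle(D,10.00): a=-0.0840, h=2.9988
  candidates: C₊=(-0.9498,4.4610) cross=28.356; C₋=(-1.8925,-1.4621) cross=-28.356
  mode + wants cross > 0 → take C=(-0.9498,4.4610) (cross=28.356)
ex = (C−B)/|BC| = (0.1295,0.9916); ey = (-0.9916,0.1295)
P = B + -1.10·ex + -2.91·ey = (1.4048,0.0188)

1.40 0.02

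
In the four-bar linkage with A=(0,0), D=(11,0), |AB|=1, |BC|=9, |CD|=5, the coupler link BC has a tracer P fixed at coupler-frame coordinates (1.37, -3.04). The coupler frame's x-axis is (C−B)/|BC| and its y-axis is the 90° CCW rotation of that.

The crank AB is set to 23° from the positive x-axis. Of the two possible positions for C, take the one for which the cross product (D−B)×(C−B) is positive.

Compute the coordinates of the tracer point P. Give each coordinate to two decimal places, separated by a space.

3.54 -1.68

A=(0,0), D=(11.00,0)
B = A + 1.00·(cos23°, sin23°) = (0.9205, 0.3907)
|BD| = 10.0871
circle(B,9.00) ∩ circle(D,5.00): a=7.8194, h=4.4562
  candidates: C₊=(8.9066,4.5407) cross=44.950; C₋=(8.5614,-4.3650) cross=-44.950
  mode + wants cross > 0 → take C=(8.9066,4.5407) (cross=44.950)
ex = (C−B)/|BC| = (0.8873,0.4611); ey = (-0.4611,0.8873)
P = B + 1.37·ex + -3.04·ey = (3.5379,-1.6751)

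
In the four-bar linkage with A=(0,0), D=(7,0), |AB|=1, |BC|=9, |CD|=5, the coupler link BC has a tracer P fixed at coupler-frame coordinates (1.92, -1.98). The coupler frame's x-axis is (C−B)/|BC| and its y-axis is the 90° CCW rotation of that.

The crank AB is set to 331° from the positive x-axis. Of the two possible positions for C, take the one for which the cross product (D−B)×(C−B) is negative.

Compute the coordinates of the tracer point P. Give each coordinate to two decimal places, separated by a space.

1.66 -3.13

A=(0,0), D=(7.00,0)
B = A + 1.00·(cos331°, sin331°) = (0.8746, -0.4848)
|BD| = 6.1445
circle(B,9.00) ∩ circle(D,5.00): a=7.6292, h=4.7745
  candidates: C₊=(8.1033,4.8768) cross=29.337; C₋=(8.8567,-4.6425) cross=-29.337
  mode - wants cross < 0 → take C=(8.8567,-4.6425) (cross=-29.337)
ex = (C−B)/|BC| = (0.8869,-0.4620); ey = (0.4620,0.8869)
P = B + 1.92·ex + -1.98·ey = (1.6628,-3.1278)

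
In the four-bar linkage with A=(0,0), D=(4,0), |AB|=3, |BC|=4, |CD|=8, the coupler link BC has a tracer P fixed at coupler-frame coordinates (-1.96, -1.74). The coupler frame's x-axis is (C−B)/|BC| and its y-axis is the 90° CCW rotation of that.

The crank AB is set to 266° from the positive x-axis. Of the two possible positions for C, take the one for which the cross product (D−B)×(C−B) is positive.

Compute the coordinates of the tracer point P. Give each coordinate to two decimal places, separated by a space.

A=(0,0), D=(4.00,0)
B = A + 3.00·(cos266°, sin266°) = (-0.2093, -2.9927)
|BD| = 5.1647
circle(B,4.00) ∩ circle(D,8.00): a=-2.0646, h=3.4260
  candidates: C₊=(-3.8771,-1.3968) cross=17.694; C₋=(0.0933,-6.9812) cross=-17.694
  mode + wants cross > 0 → take C=(-3.8771,-1.3968) (cross=17.694)
ex = (C−B)/|BC| = (-0.9170,0.3990); ey = (-0.3990,-0.9170)
P = B + -1.96·ex + -1.74·ey = (2.2822,-2.1792)

2.28 -2.18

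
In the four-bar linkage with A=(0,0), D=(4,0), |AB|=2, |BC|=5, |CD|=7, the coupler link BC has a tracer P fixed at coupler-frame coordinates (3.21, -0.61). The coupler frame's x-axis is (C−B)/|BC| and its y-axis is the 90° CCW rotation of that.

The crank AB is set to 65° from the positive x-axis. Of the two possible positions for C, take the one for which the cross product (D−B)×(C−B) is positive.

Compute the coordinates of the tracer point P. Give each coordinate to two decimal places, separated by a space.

A=(0,0), D=(4.00,0)
B = A + 2.00·(cos65°, sin65°) = (0.8452, 1.8126)
|BD| = 3.6384
circle(B,5.00) ∩ circle(D,7.00): a=-1.4789, h=4.7763
  candidates: C₊=(1.9424,6.6908) cross=17.378; C₋=(-2.8166,-1.5920) cross=-17.378
  mode + wants cross > 0 → take C=(1.9424,6.6908) (cross=17.378)
ex = (C−B)/|BC| = (0.2194,0.9756); ey = (-0.9756,0.2194)
P = B + 3.21·ex + -0.61·ey = (2.1447,4.8105)

2.14 4.81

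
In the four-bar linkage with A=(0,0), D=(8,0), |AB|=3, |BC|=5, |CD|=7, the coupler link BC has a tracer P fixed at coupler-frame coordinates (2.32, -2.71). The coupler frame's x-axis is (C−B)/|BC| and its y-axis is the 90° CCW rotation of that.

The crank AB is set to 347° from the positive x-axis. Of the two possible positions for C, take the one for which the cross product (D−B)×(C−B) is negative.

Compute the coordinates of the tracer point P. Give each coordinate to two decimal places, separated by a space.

0.66 -3.43

A=(0,0), D=(8.00,0)
B = A + 3.00·(cos347°, sin347°) = (2.9231, -0.6749)
|BD| = 5.1215
circle(B,5.00) ∩ circle(D,7.00): a=0.2177, h=4.9953
  candidates: C₊=(2.4807,4.3055) cross=25.583; C₋=(3.7972,-5.5979) cross=-25.583
  mode - wants cross < 0 → take C=(3.7972,-5.5979) (cross=-25.583)
ex = (C−B)/|BC| = (0.1748,-0.9846); ey = (0.9846,0.1748)
P = B + 2.32·ex + -2.71·ey = (0.6604,-3.4329)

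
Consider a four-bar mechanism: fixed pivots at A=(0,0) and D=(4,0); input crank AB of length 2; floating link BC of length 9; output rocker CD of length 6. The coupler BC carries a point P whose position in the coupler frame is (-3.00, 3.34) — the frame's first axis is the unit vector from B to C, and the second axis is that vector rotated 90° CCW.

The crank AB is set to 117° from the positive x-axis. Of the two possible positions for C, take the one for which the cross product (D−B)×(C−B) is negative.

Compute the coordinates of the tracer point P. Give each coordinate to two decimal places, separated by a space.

0.46 6.06

A=(0,0), D=(4.00,0)
B = A + 2.00·(cos117°, sin117°) = (-0.9080, 1.7820)
|BD| = 5.2215
circle(B,9.00) ∩ circle(D,6.00): a=6.9199, h=5.7546
  candidates: C₊=(7.5604,4.8295) cross=30.048; C₋=(3.6325,-5.9887) cross=-30.048
  mode - wants cross < 0 → take C=(3.6325,-5.9887) (cross=-30.048)
ex = (C−B)/|BC| = (0.5045,-0.8634); ey = (0.8634,0.5045)
P = B + -3.00·ex + 3.34·ey = (0.4624,6.0573)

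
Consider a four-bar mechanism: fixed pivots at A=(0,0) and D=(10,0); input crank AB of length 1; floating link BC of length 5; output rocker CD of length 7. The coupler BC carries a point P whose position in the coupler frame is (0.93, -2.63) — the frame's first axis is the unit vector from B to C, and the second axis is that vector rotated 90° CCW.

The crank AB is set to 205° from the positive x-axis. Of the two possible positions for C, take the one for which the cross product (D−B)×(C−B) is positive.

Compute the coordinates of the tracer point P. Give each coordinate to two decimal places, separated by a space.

1.26 -2.18

A=(0,0), D=(10.00,0)
B = A + 1.00·(cos205°, sin205°) = (-0.9063, -0.4226)
|BD| = 10.9145
circle(B,5.00) ∩ circle(D,7.00): a=4.3578, h=2.4515
  candidates: C₊=(3.3533,2.1957) cross=26.756; C₋=(3.5431,-2.7035) cross=-26.756
  mode + wants cross > 0 → take C=(3.3533,2.1957) (cross=26.756)
ex = (C−B)/|BC| = (0.8519,0.5237); ey = (-0.5237,0.8519)
P = B + 0.93·ex + -2.63·ey = (1.2632,-2.1762)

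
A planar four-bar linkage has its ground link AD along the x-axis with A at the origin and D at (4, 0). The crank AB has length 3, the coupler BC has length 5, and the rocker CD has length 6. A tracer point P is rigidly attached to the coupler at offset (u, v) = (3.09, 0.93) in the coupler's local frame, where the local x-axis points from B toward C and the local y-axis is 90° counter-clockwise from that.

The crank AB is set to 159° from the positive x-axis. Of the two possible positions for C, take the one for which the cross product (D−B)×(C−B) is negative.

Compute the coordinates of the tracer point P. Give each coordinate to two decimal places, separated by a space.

-0.74 -1.41

A=(0,0), D=(4.00,0)
B = A + 3.00·(cos159°, sin159°) = (-2.8007, 1.0751)
|BD| = 6.8852
circle(B,5.00) ∩ circle(D,6.00): a=2.6438, h=4.2439
  candidates: C₊=(0.4733,4.8541) cross=29.220; C₋=(-0.8521,-3.5295) cross=-29.220
  mode - wants cross < 0 → take C=(-0.8521,-3.5295) (cross=-29.220)
ex = (C−B)/|BC| = (0.3897,-0.9209); ey = (0.9209,0.3897)
P = B + 3.09·ex + 0.93·ey = (-0.7400,-1.4081)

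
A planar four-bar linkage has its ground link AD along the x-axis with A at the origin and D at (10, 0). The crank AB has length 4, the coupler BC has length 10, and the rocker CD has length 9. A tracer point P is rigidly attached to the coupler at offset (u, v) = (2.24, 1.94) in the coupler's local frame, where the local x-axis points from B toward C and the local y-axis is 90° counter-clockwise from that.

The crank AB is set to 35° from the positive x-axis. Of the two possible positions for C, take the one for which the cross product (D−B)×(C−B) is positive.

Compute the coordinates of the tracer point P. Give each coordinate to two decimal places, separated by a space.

A=(0,0), D=(10.00,0)
B = A + 4.00·(cos35°, sin35°) = (3.2766, 2.2943)
|BD| = 7.1041
circle(B,10.00) ∩ circle(D,9.00): a=4.8893, h=8.7232
  candidates: C₊=(10.7211,8.9711) cross=61.970; C₋=(5.0867,-7.5405) cross=-61.970
  mode + wants cross > 0 → take C=(10.7211,8.9711) (cross=61.970)
ex = (C−B)/|BC| = (0.7445,0.6677); ey = (-0.6677,0.7445)
P = B + 2.24·ex + 1.94·ey = (3.6489,5.2341)

3.65 5.23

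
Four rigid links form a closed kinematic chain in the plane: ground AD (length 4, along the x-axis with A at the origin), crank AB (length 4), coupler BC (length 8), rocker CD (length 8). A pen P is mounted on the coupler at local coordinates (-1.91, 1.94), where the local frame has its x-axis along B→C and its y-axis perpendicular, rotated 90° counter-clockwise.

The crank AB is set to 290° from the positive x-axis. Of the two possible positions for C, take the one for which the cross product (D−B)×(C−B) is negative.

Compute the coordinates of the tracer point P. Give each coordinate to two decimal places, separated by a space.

A=(0,0), D=(4.00,0)
B = A + 4.00·(cos290°, sin290°) = (1.3681, -3.7588)
|BD| = 4.5886
circle(B,8.00) ∩ circle(D,8.00): a=2.2943, h=7.6640
  candidates: C₊=(-3.5939,2.5165) cross=35.167; C₋=(8.9620,-6.2752) cross=-35.167
  mode - wants cross < 0 → take C=(8.9620,-6.2752) (cross=-35.167)
ex = (C−B)/|BC| = (0.9492,-0.3146); ey = (0.3146,0.9492)
P = B + -1.91·ex + 1.94·ey = (0.1653,-1.3164)

0.17 -1.32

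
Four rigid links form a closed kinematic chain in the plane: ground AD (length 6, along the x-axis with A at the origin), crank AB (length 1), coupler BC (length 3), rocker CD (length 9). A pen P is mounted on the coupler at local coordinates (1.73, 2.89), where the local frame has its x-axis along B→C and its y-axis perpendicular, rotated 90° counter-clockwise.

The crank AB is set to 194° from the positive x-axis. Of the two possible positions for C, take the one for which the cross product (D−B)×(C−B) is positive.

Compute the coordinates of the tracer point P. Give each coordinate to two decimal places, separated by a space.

-4.33 -0.54

A=(0,0), D=(6.00,0)
B = A + 1.00·(cos194°, sin194°) = (-0.9703, -0.2419)
|BD| = 6.9745
circle(B,3.00) ∩ circle(D,9.00): a=-1.6744, h=2.4892
  candidates: C₊=(-2.7301,2.1877) cross=17.361; C₋=(-2.5574,-2.7877) cross=-17.361
  mode + wants cross > 0 → take C=(-2.7301,2.1877) (cross=17.361)
ex = (C−B)/|BC| = (-0.5866,0.8099); ey = (-0.8099,-0.5866)
P = B + 1.73·ex + 2.89·ey = (-4.3257,-0.5360)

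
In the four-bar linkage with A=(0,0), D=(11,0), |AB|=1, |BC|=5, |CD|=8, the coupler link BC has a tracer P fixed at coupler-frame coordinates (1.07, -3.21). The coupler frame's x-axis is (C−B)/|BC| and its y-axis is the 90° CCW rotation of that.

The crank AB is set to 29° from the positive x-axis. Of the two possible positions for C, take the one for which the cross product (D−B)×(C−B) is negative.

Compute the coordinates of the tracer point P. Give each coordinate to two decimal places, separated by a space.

-1.08 -2.28

A=(0,0), D=(11.00,0)
B = A + 1.00·(cos29°, sin29°) = (0.8746, 0.4848)
|BD| = 10.1370
circle(B,5.00) ∩ circle(D,8.00): a=3.1448, h=3.8872
  candidates: C₊=(4.2018,4.2171) cross=39.404; C₋=(3.8300,-3.5483) cross=-39.404
  mode - wants cross < 0 → take C=(3.8300,-3.5483) (cross=-39.404)
ex = (C−B)/|BC| = (0.5911,-0.8066); ey = (0.8066,0.5911)
P = B + 1.07·ex + -3.21·ey = (-1.0822,-2.2756)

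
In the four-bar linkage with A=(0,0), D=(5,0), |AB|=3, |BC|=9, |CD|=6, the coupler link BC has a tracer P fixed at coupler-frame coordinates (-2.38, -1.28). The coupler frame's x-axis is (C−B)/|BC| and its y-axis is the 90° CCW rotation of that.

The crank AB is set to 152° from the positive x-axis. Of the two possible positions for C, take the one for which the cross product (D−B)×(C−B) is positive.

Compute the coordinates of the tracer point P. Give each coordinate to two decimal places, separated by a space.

A=(0,0), D=(5.00,0)
B = A + 3.00·(cos152°, sin152°) = (-2.6488, 1.4084)
|BD| = 7.7774
circle(B,9.00) ∩ circle(D,6.00): a=6.7817, h=5.9168
  candidates: C₊=(5.0922,5.9993) cross=46.018; C₋=(2.9493,-5.6387) cross=-46.018
  mode + wants cross > 0 → take C=(5.0922,5.9993) (cross=46.018)
ex = (C−B)/|BC| = (0.8601,0.5101); ey = (-0.5101,0.8601)
P = B + -2.38·ex + -1.28·ey = (-4.0430,-0.9066)

-4.04 -0.91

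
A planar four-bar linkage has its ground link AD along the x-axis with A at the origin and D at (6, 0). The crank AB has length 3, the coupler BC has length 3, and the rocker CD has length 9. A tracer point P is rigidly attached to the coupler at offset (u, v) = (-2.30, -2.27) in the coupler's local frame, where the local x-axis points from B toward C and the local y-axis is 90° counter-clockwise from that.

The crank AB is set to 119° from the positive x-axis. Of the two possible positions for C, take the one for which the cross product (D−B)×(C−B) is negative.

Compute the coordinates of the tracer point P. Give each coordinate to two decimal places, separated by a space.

-2.22 5.76

A=(0,0), D=(6.00,0)
B = A + 3.00·(cos119°, sin119°) = (-1.4544, 2.6239)
|BD| = 7.9027
circle(B,3.00) ∩ circle(D,9.00): a=-0.6040, h=2.9386
  candidates: C₊=(-1.0485,5.5963) cross=23.223; C₋=(-2.9998,0.0525) cross=-23.223
  mode - wants cross < 0 → take C=(-2.9998,0.0525) (cross=-23.223)
ex = (C−B)/|BC| = (-0.5151,-0.8571); ey = (0.8571,-0.5151)
P = B + -2.30·ex + -2.27·ey = (-2.2152,5.7646)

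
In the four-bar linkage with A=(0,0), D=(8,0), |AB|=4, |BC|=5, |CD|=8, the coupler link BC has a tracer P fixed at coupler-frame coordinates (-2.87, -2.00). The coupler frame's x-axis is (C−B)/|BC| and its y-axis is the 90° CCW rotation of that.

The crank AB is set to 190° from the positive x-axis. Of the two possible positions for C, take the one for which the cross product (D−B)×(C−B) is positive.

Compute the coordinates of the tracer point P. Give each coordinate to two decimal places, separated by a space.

A=(0,0), D=(8.00,0)
B = A + 4.00·(cos190°, sin190°) = (-3.9392, -0.6946)
|BD| = 11.9594
circle(B,5.00) ∩ circle(D,8.00): a=4.3492, h=2.4667
  candidates: C₊=(0.2594,2.0205) cross=29.500; C₋=(0.5459,-2.9045) cross=-29.500
  mode + wants cross > 0 → take C=(0.2594,2.0205) (cross=29.500)
ex = (C−B)/|BC| = (0.8397,0.5430); ey = (-0.5430,0.8397)
P = B + -2.87·ex + -2.00·ey = (-5.2632,-3.9325)

-5.26 -3.93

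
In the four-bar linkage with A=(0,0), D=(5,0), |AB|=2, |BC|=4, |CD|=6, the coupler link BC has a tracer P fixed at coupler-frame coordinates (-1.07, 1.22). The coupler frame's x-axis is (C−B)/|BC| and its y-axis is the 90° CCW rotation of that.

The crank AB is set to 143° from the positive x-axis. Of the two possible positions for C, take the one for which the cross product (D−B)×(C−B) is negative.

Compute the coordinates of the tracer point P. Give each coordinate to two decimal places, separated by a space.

A=(0,0), D=(5.00,0)
B = A + 2.00·(cos143°, sin143°) = (-1.5973, 1.2036)
|BD| = 6.7062
circle(B,4.00) ∩ circle(D,6.00): a=1.8619, h=3.5402
  candidates: C₊=(0.8698,4.3522) cross=23.741; C₋=(-0.4010,-2.6133) cross=-23.741
  mode - wants cross < 0 → take C=(-0.4010,-2.6133) (cross=-23.741)
ex = (C−B)/|BC| = (0.2991,-0.9542); ey = (0.9542,0.2991)
P = B + -1.07·ex + 1.22·ey = (-0.7531,2.5895)

-0.75 2.59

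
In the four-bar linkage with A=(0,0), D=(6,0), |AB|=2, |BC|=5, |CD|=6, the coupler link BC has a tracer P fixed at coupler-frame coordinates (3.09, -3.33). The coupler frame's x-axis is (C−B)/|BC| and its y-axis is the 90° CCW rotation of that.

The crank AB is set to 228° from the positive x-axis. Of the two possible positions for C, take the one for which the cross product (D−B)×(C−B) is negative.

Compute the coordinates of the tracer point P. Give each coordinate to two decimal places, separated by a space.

A=(0,0), D=(6.00,0)
B = A + 2.00·(cos228°, sin228°) = (-1.3383, -1.4863)
|BD| = 7.4873
circle(B,5.00) ∩ circle(D,6.00): a=3.0091, h=3.9932
  candidates: C₊=(0.8182,3.0248) cross=29.898; C₋=(2.4036,-4.8027) cross=-29.898
  mode - wants cross < 0 → take C=(2.4036,-4.8027) (cross=-29.898)
ex = (C−B)/|BC| = (0.7484,-0.6633); ey = (0.6633,0.7484)
P = B + 3.09·ex + -3.33·ey = (-1.2345,-6.0279)

-1.23 -6.03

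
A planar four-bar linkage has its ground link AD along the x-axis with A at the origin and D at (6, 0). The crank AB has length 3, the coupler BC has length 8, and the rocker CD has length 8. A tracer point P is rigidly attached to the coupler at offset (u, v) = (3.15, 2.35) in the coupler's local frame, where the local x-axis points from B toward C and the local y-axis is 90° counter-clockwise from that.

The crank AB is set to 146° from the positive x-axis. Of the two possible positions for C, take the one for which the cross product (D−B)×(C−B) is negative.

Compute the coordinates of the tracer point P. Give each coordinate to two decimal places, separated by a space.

A=(0,0), D=(6.00,0)
B = A + 3.00·(cos146°, sin146°) = (-2.4871, 1.6776)
|BD| = 8.6513
circle(B,8.00) ∩ circle(D,8.00): a=4.3257, h=6.7297
  candidates: C₊=(3.0614,7.4407) cross=58.221; C₋=(0.4515,-5.7632) cross=-58.221
  mode - wants cross < 0 → take C=(0.4515,-5.7632) (cross=-58.221)
ex = (C−B)/|BC| = (0.3673,-0.9301); ey = (0.9301,0.3673)
P = B + 3.15·ex + 2.35·ey = (0.8557,-0.3890)

0.86 -0.39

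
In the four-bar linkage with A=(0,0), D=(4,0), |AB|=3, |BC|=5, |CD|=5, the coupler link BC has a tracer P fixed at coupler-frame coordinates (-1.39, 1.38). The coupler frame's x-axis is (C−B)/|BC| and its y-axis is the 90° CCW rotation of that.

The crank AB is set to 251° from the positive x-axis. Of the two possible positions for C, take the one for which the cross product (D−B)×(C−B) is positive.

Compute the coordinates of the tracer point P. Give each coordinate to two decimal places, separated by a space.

-2.48 -4.09

A=(0,0), D=(4.00,0)
B = A + 3.00·(cos251°, sin251°) = (-0.9767, -2.8366)
|BD| = 5.7283
circle(B,5.00) ∩ circle(D,5.00): a=2.8642, h=4.0984
  candidates: C₊=(-0.5178,2.1423) cross=23.477; C₋=(3.5411,-4.9789) cross=-23.477
  mode + wants cross > 0 → take C=(-0.5178,2.1423) (cross=23.477)
ex = (C−B)/|BC| = (0.0918,0.9958); ey = (-0.9958,0.0918)
P = B + -1.39·ex + 1.38·ey = (-2.4785,-4.0940)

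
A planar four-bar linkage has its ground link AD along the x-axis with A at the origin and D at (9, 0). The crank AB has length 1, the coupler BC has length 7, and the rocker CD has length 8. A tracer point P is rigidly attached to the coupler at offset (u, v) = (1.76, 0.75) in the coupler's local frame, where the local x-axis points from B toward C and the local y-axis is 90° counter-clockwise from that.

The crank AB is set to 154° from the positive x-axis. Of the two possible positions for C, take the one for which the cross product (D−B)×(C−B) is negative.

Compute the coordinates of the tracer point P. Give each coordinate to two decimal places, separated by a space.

0.71 -0.59

A=(0,0), D=(9.00,0)
B = A + 1.00·(cos154°, sin154°) = (-0.8988, 0.4384)
|BD| = 9.9085
circle(B,7.00) ∩ circle(D,8.00): a=4.1973, h=5.6020
  candidates: C₊=(3.5423,5.8492) cross=55.507; C₋=(3.0466,-5.3438) cross=-55.507
  mode - wants cross < 0 → take C=(3.0466,-5.3438) (cross=-55.507)
ex = (C−B)/|BC| = (0.5636,-0.8260); ey = (0.8260,0.5636)
P = B + 1.76·ex + 0.75·ey = (0.7127,-0.5927)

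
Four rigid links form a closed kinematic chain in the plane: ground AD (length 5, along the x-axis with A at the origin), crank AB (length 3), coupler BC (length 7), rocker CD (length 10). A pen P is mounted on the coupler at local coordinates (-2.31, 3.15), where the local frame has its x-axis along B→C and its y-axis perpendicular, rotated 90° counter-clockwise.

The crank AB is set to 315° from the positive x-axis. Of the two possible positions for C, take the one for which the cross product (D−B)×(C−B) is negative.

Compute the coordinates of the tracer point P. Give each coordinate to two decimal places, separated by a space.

5.72 -0.60

A=(0,0), D=(5.00,0)
B = A + 3.00·(cos315°, sin315°) = (2.1213, -2.1213)
|BD| = 3.5759
circle(B,7.00) ∩ circle(D,10.00): a=-5.3432, h=4.5222
  candidates: C₊=(-4.8628,-1.6506) cross=16.171; C₋=(0.5026,-8.9316) cross=-16.171
  mode - wants cross < 0 → take C=(0.5026,-8.9316) (cross=-16.171)
ex = (C−B)/|BC| = (-0.2312,-0.9729); ey = (0.9729,-0.2312)
P = B + -2.31·ex + 3.15·ey = (5.7201,-0.6024)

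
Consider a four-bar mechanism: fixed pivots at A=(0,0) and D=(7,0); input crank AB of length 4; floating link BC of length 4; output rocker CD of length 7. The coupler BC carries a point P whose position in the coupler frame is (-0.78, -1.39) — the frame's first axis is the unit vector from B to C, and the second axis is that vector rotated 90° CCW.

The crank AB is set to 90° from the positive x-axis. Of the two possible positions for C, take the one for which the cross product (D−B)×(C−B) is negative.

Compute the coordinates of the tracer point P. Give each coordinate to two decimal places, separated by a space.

A=(0,0), D=(7.00,0)
B = A + 4.00·(cos90°, sin90°) = (0.0000, 4.0000)
|BD| = 8.0623
circle(B,4.00) ∩ circle(D,7.00): a=1.9846, h=3.4730
  candidates: C₊=(3.4462,6.0308) cross=28.000; C₋=(-0.0000,-0.0000) cross=-28.000
  mode - wants cross < 0 → take C=(-0.0000,-0.0000) (cross=-28.000)
ex = (C−B)/|BC| = (-0.0000,-1.0000); ey = (1.0000,-0.0000)
P = B + -0.78·ex + -1.39·ey = (-1.3900,4.7800)

-1.39 4.78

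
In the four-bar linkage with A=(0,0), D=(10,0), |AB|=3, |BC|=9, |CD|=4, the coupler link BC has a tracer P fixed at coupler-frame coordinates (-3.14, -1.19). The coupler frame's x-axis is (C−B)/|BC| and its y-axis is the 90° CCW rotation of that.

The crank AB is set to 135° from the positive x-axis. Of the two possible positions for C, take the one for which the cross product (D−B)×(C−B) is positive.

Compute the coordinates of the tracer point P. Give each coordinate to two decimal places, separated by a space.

-5.21 0.80

A=(0,0), D=(10.00,0)
B = A + 3.00·(cos135°, sin135°) = (-2.1213, 2.1213)
|BD| = 12.3055
circle(B,9.00) ∩ circle(D,4.00): a=8.7939, h=1.9152
  candidates: C₊=(6.8710,2.4919) cross=23.568; C₋=(6.2107,-1.2812) cross=-23.568
  mode + wants cross > 0 → take C=(6.8710,2.4919) (cross=23.568)
ex = (C−B)/|BC| = (0.9992,0.0412); ey = (-0.0412,0.9992)
P = B + -3.14·ex + -1.19·ey = (-5.2097,0.8030)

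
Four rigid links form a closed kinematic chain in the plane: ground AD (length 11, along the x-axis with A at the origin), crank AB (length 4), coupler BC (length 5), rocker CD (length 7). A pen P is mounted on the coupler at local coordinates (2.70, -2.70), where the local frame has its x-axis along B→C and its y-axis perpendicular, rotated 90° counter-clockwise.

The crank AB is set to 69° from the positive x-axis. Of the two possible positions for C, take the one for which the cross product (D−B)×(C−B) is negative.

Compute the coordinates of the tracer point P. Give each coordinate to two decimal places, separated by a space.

0.52 0.03

A=(0,0), D=(11.00,0)
B = A + 4.00·(cos69°, sin69°) = (1.4335, 3.7343)
|BD| = 10.2695
circle(B,5.00) ∩ circle(D,7.00): a=3.9663, h=3.0445
  candidates: C₊=(6.2353,5.1281) cross=31.265; C₋=(4.0212,-0.5440) cross=-31.265
  mode - wants cross < 0 → take C=(4.0212,-0.5440) (cross=-31.265)
ex = (C−B)/|BC| = (0.5175,-0.8557); ey = (0.8557,0.5175)
P = B + 2.70·ex + -2.70·ey = (0.5205,0.0267)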